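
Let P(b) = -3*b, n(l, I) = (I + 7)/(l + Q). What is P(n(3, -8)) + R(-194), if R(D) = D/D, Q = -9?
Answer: ½ ≈ 0.50000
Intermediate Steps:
n(l, I) = (7 + I)/(-9 + l) (n(l, I) = (I + 7)/(l - 9) = (7 + I)/(-9 + l))
R(D) = 1
P(n(3, -8)) + R(-194) = -3*(7 - 8)/(-9 + 3) + 1 = -3*(-1)/(-6) + 1 = -(-1)*(-1)/2 + 1 = -3*⅙ + 1 = -½ + 1 = ½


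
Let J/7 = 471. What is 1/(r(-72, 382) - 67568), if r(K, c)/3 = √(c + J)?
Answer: -67568/4565401513 - 3*√3679/4565401513 ≈ -1.4840e-5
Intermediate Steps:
J = 3297 (J = 7*471 = 3297)
r(K, c) = 3*√(3297 + c) (r(K, c) = 3*√(c + 3297) = 3*√(3297 + c))
1/(r(-72, 382) - 67568) = 1/(3*√(3297 + 382) - 67568) = 1/(3*√3679 - 67568) = 1/(-67568 + 3*√3679)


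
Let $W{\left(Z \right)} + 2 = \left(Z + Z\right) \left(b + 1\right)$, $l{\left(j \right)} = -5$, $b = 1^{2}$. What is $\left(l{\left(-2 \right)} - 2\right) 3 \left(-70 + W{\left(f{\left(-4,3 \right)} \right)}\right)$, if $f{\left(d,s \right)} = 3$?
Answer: $1260$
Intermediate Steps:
$b = 1$
$W{\left(Z \right)} = -2 + 4 Z$ ($W{\left(Z \right)} = -2 + \left(Z + Z\right) \left(1 + 1\right) = -2 + 2 Z 2 = -2 + 4 Z$)
$\left(l{\left(-2 \right)} - 2\right) 3 \left(-70 + W{\left(f{\left(-4,3 \right)} \right)}\right) = \left(-5 - 2\right) 3 \left(-70 + \left(-2 + 4 \cdot 3\right)\right) = \left(-7\right) 3 \left(-70 + \left(-2 + 12\right)\right) = - 21 \left(-70 + 10\right) = \left(-21\right) \left(-60\right) = 1260$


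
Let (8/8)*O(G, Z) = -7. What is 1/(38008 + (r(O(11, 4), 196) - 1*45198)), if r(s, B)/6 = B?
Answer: -1/6014 ≈ -0.00016628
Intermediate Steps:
O(G, Z) = -7
r(s, B) = 6*B
1/(38008 + (r(O(11, 4), 196) - 1*45198)) = 1/(38008 + (6*196 - 1*45198)) = 1/(38008 + (1176 - 45198)) = 1/(38008 - 44022) = 1/(-6014) = -1/6014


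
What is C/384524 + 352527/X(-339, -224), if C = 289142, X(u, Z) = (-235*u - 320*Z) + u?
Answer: 3200308375/1036882699 ≈ 3.0865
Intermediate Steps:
X(u, Z) = -320*Z - 234*u (X(u, Z) = (-320*Z - 235*u) + u = -320*Z - 234*u)
C/384524 + 352527/X(-339, -224) = 289142/384524 + 352527/(-320*(-224) - 234*(-339)) = 289142*(1/384524) + 352527/(71680 + 79326) = 20653/27466 + 352527/151006 = 3200308375/1036882699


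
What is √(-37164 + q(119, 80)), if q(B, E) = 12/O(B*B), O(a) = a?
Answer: 12*I*√3654718/119 ≈ 192.78*I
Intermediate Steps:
q(B, E) = 12/B² (q(B, E) = 12/((B*B)) = 12/(B²) = 12/B²)
√(-37164 + q(119, 80)) = √(-37164 + 12/119²) = √(-37164 + 12*(1/14161)) = √(-37164 + 12/14161) = √(-526279392/14161) = 12*I*√3654718/119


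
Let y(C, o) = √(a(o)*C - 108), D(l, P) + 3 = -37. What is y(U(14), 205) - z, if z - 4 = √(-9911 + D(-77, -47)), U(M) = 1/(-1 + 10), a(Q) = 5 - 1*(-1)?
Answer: -4 - I*√9951 + I*√966/3 ≈ -4.0 - 89.395*I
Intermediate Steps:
a(Q) = 6 (a(Q) = 5 + 1 = 6)
U(M) = ⅑ (U(M) = 1/9 = ⅑)
D(l, P) = -40 (D(l, P) = -3 - 37 = -40)
y(C, o) = √(-108 + 6*C) (y(C, o) = √(6*C - 108) = √(-108 + 6*C))
z = 4 + I*√9951 (z = 4 + √(-9911 - 40) = 4 + √(-9951) = 4 + I*√9951 ≈ 4.0 + 99.755*I)
y(U(14), 205) - z = √(-108 + 6*(⅑)) - (4 + I*√9951) = √(-108 + ⅔) + (-4 - I*√9951) = √(-322/3) + (-4 - I*√9951) = I*√966/3 + (-4 - I*√9951) = -4 - I*√9951 + I*√966/3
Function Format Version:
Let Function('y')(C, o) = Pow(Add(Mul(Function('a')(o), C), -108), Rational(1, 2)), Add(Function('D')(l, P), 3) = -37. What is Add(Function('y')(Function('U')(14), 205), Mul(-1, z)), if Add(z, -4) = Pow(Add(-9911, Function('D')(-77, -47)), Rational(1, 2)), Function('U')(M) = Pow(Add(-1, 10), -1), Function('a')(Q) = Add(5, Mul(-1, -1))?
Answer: Add(-4, Mul(-1, I, Pow(9951, Rational(1, 2))), Mul(Rational(1, 3), I, Pow(966, Rational(1, 2)))) ≈ Add(-4.0000, Mul(-89.395, I))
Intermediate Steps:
Function('a')(Q) = 6 (Function('a')(Q) = Add(5, 1) = 6)
Function('U')(M) = Rational(1, 9) (Function('U')(M) = Pow(9, -1) = Rational(1, 9))
Function('D')(l, P) = -40 (Function('D')(l, P) = Add(-3, -37) = -40)
Function('y')(C, o) = Pow(Add(-108, Mul(6, C)), Rational(1, 2)) (Function('y')(C, o) = Pow(Add(Mul(6, C), -108), Rational(1, 2)) = Pow(Add(-108, Mul(6, C)), Rational(1, 2)))
z = Add(4, Mul(I, Pow(9951, Rational(1, 2)))) (z = Add(4, Pow(Add(-9911, -40), Rational(1, 2))) = Add(4, Pow(-9951, Rational(1, 2))) = Add(4, Mul(I, Pow(9951, Rational(1, 2)))) ≈ Add(4.0000, Mul(99.755, I)))
Add(Function('y')(Function('U')(14), 205), Mul(-1, z)) = Add(Pow(Add(-108, Mul(6, Rational(1, 9))), Rational(1, 2)), Mul(-1, Add(4, Mul(I, Pow(9951, Rational(1, 2)))))) = Add(Pow(Add(-108, Rational(2, 3)), Rational(1, 2)), Add(-4, Mul(-1, I, Pow(9951, Rational(1, 2))))) = Add(Pow(Rational(-322, 3), Rational(1, 2)), Add(-4, Mul(-1, I, Pow(9951, Rational(1, 2))))) = Add(Mul(Rational(1, 3), I, Pow(966, Rational(1, 2))), Add(-4, Mul(-1, I, Pow(9951, Rational(1, 2))))) = Add(-4, Mul(-1, I, Pow(9951, Rational(1, 2))), Mul(Rational(1, 3), I, Pow(966, Rational(1, 2))))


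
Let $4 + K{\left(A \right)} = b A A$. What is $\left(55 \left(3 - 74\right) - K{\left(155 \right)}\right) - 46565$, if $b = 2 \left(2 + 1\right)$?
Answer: $-194616$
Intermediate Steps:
$b = 6$ ($b = 2 \cdot 3 = 6$)
$K{\left(A \right)} = -4 + 6 A^{2}$ ($K{\left(A \right)} = -4 + 6 A A = -4 + 6 A^{2}$)
$\left(55 \left(3 - 74\right) - K{\left(155 \right)}\right) - 46565 = \left(55 \left(3 - 74\right) - \left(-4 + 6 \cdot 155^{2}\right)\right) - 46565 = \left(55 \left(-71\right) - \left(-4 + 6 \cdot 24025\right)\right) - 46565 = \left(-3905 - \left(-4 + 144150\right)\right) - 46565 = \left(-3905 - 144146\right) - 46565 = -148051 - 46565 = -194616$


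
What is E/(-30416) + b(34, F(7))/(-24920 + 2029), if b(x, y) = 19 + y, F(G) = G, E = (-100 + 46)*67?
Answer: 41014411/348126328 ≈ 0.11781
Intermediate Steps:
E = -3618 (E = -54*67 = -3618)
E/(-30416) + b(34, F(7))/(-24920 + 2029) = -3618/(-30416) + (19 + 7)/(-24920 + 2029) = -3618*(-1/30416) + 26/(-22891) = 1809/15208 + 26*(-1/22891) = 1809/15208 - 26/22891 = 41014411/348126328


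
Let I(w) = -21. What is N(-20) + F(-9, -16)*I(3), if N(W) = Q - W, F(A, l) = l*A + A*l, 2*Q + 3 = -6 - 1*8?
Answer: -12073/2 ≈ -6036.5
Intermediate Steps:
Q = -17/2 (Q = -3/2 + (-6 - 1*8)/2 = -3/2 + (-6 - 8)/2 = -3/2 + (½)*(-14) = -3/2 - 7 = -17/2 ≈ -8.5000)
F(A, l) = 2*A*l (F(A, l) = A*l + A*l = 2*A*l)
N(W) = -17/2 - W
N(-20) + F(-9, -16)*I(3) = (-17/2 - 1*(-20)) + (2*(-9)*(-16))*(-21) = (-17/2 + 20) + 288*(-21) = 23/2 - 6048 = -12073/2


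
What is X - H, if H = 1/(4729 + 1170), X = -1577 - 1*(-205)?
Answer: -8093429/5899 ≈ -1372.0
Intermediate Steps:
X = -1372 (X = -1577 + 205 = -1372)
H = 1/5899 ≈ 0.00016952
X - H = -1372 - 1*1/5899 = -1372 - 1/5899 = -8093429/5899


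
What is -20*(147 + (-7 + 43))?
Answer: -3660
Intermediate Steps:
-20*(147 + (-7 + 43)) = -20*(147 + 36) = -20*183 = -3660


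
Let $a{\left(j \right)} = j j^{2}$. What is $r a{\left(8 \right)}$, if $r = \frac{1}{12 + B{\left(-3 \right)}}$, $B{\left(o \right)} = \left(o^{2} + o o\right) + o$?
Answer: $\frac{512}{27} \approx 18.963$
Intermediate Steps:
$a{\left(j \right)} = j^{3}$
$B{\left(o \right)} = o + 2 o^{2}$ ($B{\left(o \right)} = \left(o^{2} + o^{2}\right) + o = 2 o^{2} + o = o + 2 o^{2}$)
$r = \frac{1}{27}$ ($r = \frac{1}{12 - 3 \left(1 + 2 \left(-3\right)\right)} = \frac{1}{12 - 3 \left(1 - 6\right)} = \frac{1}{12 - -15} = \frac{1}{12 + 15} = \frac{1}{27} \approx 0.037037$)
$r a{\left(8 \right)} = \frac{8^{3}}{27} = \frac{1}{27} \cdot 512 = \frac{512}{27}$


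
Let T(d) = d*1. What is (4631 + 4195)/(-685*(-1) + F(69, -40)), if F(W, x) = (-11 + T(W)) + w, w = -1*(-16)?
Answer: 2942/253 ≈ 11.628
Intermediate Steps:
w = 16
T(d) = d
F(W, x) = 5 + W (F(W, x) = (-11 + W) + 16 = 5 + W)
(4631 + 4195)/(-685*(-1) + F(69, -40)) = (4631 + 4195)/(-685*(-1) + (5 + 69)) = 8826/(685 + 74) = 8826/759 = 8826*(1/759) = 2942/253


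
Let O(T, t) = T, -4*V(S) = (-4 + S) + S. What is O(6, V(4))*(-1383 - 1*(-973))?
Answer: -2460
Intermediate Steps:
V(S) = 1 - S/2 (V(S) = -((-4 + S) + S)/4 = -(-4 + 2*S)/4 = 1 - S/2)
O(6, V(4))*(-1383 - 1*(-973)) = 6*(-1383 - 1*(-973)) = 6*(-1383 + 973) = 6*(-410) = -2460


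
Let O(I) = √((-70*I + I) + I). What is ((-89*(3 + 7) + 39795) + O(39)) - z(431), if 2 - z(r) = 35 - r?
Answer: 38507 + 2*I*√663 ≈ 38507.0 + 51.498*I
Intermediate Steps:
z(r) = -33 + r (z(r) = 2 - (35 - r) = 2 + (-35 + r) = -33 + r)
O(I) = 2*√17*√(-I) (O(I) = √(-69*I + I) = √(-68*I) = 2*√17*√(-I))
((-89*(3 + 7) + 39795) + O(39)) - z(431) = ((-89*(3 + 7) + 39795) + 2*√17*√(-1*39)) - (-33 + 431) = ((-89*10 + 39795) + 2*√17*√(-39)) - 1*398 = ((-890 + 39795) + 2*√17*(I*√39)) - 398 = (38905 + 2*I*√663) - 398 = 38507 + 2*I*√663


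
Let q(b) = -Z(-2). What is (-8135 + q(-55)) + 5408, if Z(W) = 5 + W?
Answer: -2730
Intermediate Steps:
q(b) = -3 (q(b) = -(5 - 2) = -1*3 = -3)
(-8135 + q(-55)) + 5408 = (-8135 - 3) + 5408 = -8138 + 5408 = -2730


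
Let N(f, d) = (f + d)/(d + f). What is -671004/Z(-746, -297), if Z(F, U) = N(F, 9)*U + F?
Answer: 671004/1043 ≈ 643.34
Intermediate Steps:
N(f, d) = 1 (N(f, d) = (d + f)/(d + f) = 1)
Z(F, U) = F + U (Z(F, U) = 1*U + F = U + F = F + U)
-671004/Z(-746, -297) = -671004/(-746 - 297) = -671004/(-1043) = -671004*(-1/1043) = 671004/1043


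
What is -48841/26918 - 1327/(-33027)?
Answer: -1577351521/889020786 ≈ -1.7743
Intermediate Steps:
-48841/26918 - 1327/(-33027) = -48841*1/26918 - 1327*(-1/33027) = -48841/26918 + 1327/33027 = -1577351521/889020786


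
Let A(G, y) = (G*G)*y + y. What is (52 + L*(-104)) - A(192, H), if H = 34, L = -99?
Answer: -1243062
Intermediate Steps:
A(G, y) = y + y*G² (A(G, y) = G²*y + y = y*G² + y = y + y*G²)
(52 + L*(-104)) - A(192, H) = (52 - 99*(-104)) - 34*(1 + 192²) = (52 + 10296) - 34*(1 + 36864) = 10348 - 34*36865 = 10348 - 1*1253410 = 10348 - 1253410 = -1243062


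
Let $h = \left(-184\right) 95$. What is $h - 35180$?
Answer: $-52660$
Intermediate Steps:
$h = -17480$
$h - 35180 = -17480 - 35180 = -52660$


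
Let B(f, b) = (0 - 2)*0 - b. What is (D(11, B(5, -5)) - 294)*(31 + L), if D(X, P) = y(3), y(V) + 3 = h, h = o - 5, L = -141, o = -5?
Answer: 33770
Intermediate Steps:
h = -10 (h = -5 - 5 = -10)
B(f, b) = -b (B(f, b) = -2*0 - b = 0 - b = -b)
y(V) = -13 (y(V) = -3 - 10 = -13)
D(X, P) = -13
(D(11, B(5, -5)) - 294)*(31 + L) = (-13 - 294)*(31 - 141) = -307*(-110) = 33770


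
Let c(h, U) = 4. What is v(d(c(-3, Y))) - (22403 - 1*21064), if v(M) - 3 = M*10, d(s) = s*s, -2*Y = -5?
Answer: -1176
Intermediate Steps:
Y = 5/2 (Y = -1/2*(-5) = 5/2 ≈ 2.5000)
d(s) = s**2
v(M) = 3 + 10*M (v(M) = 3 + M*10 = 3 + 10*M)
v(d(c(-3, Y))) - (22403 - 1*21064) = (3 + 10*4**2) - (22403 - 1*21064) = (3 + 10*16) - (22403 - 21064) = (3 + 160) - 1*1339 = 163 - 1339 = -1176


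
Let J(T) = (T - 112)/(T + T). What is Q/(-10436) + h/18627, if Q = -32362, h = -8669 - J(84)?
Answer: 384254272/145793529 ≈ 2.6356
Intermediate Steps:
J(T) = (-112 + T)/(2*T) (J(T) = (-112 + T)/((2*T)) = (-112 + T)*(1/(2*T)) = (-112 + T)/(2*T))
h = -52013/6 (h = -8669 - (-112 + 84)/(2*84) = -8669 - (-28)/(2*84) = -8669 - 1*(-1/6) = -8669 + 1/6 = -52013/6 ≈ -8668.8)
Q/(-10436) + h/18627 = -32362/(-10436) - 52013/6/18627 = -32362*(-1/10436) - 52013/6*1/18627 = 16181/5218 - 52013/111762 = 384254272/145793529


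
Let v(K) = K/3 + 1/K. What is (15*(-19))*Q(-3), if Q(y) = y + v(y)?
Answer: 1235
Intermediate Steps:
v(K) = 1/K + K/3 (v(K) = K*(1/3) + 1/K = K/3 + 1/K = 1/K + K/3)
Q(y) = 1/y + 4*y/3 (Q(y) = y + (1/y + y/3) = 1/y + 4*y/3)
(15*(-19))*Q(-3) = (15*(-19))*(1/(-3) + (4/3)*(-3)) = -285*(-1/3 - 4) = -285*(-13/3) = 1235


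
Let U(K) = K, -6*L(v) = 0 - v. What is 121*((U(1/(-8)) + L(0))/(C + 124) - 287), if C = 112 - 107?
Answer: -35838385/1032 ≈ -34727.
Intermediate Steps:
C = 5
L(v) = v/6 (L(v) = -(0 - v)/6 = -(-1)*v/6 = v/6)
121*((U(1/(-8)) + L(0))/(C + 124) - 287) = 121*((1/(-8) + (1/6)*0)/(5 + 124) - 287) = 121*((-1/8 + 0)/129 - 287) = 121*(-1/8*1/129 - 287) = 121*(-1/1032 - 287) = 121*(-296185/1032) = -35838385/1032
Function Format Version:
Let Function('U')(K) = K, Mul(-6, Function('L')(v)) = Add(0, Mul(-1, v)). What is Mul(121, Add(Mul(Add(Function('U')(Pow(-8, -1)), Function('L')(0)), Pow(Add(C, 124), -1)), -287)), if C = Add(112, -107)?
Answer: Rational(-35838385, 1032) ≈ -34727.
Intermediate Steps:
C = 5
Function('L')(v) = Mul(Rational(1, 6), v) (Function('L')(v) = Mul(Rational(-1, 6), Add(0, Mul(-1, v))) = Mul(Rational(-1, 6), Mul(-1, v)) = Mul(Rational(1, 6), v))
Mul(121, Add(Mul(Add(Function('U')(Pow(-8, -1)), Function('L')(0)), Pow(Add(C, 124), -1)), -287)) = Mul(121, Add(Mul(Add(Pow(-8, -1), Mul(Rational(1, 6), 0)), Pow(Add(5, 124), -1)), -287)) = Mul(121, Add(Mul(Add(Rational(-1, 8), 0), Pow(129, -1)), -287)) = Mul(121, Add(Mul(Rational(-1, 8), Rational(1, 129)), -287)) = Mul(121, Add(Rational(-1, 1032), -287)) = Mul(121, Rational(-296185, 1032)) = Rational(-35838385, 1032)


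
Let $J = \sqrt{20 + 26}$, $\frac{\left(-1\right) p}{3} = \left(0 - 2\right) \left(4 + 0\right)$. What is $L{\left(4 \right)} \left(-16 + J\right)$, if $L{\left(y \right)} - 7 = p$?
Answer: $-496 + 31 \sqrt{46} \approx -285.75$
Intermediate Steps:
$p = 24$ ($p = - 3 \left(0 - 2\right) \left(4 + 0\right) = - 3 \left(\left(-2\right) 4\right) = \left(-3\right) \left(-8\right) = 24$)
$L{\left(y \right)} = 31$ ($L{\left(y \right)} = 7 + 24 = 31$)
$J = \sqrt{46} \approx 6.7823$
$L{\left(4 \right)} \left(-16 + J\right) = 31 \left(-16 + \sqrt{46}\right) = -496 + 31 \sqrt{46}$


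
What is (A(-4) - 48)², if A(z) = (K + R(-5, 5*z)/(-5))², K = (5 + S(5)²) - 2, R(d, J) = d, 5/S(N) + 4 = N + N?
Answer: 1132120609/1679616 ≈ 674.04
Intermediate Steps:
S(N) = 5/(-4 + 2*N) (S(N) = 5/(-4 + (N + N)) = 5/(-4 + 2*N))
K = 133/36 (K = (5 + (5/(2*(-2 + 5)))²) - 2 = (5 + ((5/2)/3)²) - 2 = (5 + ((5/2)*(⅓))²) - 2 = (5 + (⅚)²) - 2 = (5 + 25/36) - 2 = 205/36 - 2 = 133/36 ≈ 3.6944)
A(z) = 28561/1296 (A(z) = (133/36 - 5/(-5))² = (133/36 - 5*(-⅕))² = (133/36 + 1)² = (169/36)² = 28561/1296)
(A(-4) - 48)² = (28561/1296 - 48)² = (-33647/1296)² = 1132120609/1679616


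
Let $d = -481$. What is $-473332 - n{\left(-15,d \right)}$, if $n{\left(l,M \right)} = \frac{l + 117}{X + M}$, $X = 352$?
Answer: $- \frac{20353242}{43} \approx -4.7333 \cdot 10^{5}$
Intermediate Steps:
$n{\left(l,M \right)} = \frac{117 + l}{352 + M}$ ($n{\left(l,M \right)} = \frac{l + 117}{352 + M} = \frac{117 + l}{352 + M}$)
$-473332 - n{\left(-15,d \right)} = -473332 - \frac{117 - 15}{352 - 481} = -473332 - \frac{1}{-129} \cdot 102 = -473332 - \left(- \frac{1}{129}\right) 102 = -473332 - - \frac{34}{43} = -473332 + \frac{34}{43} = - \frac{20353242}{43}$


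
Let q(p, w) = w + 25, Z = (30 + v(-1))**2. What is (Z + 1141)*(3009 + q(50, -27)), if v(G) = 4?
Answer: 6907079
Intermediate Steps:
Z = 1156 (Z = (30 + 4)**2 = 34**2 = 1156)
q(p, w) = 25 + w
(Z + 1141)*(3009 + q(50, -27)) = (1156 + 1141)*(3009 + (25 - 27)) = 2297*(3009 - 2) = 2297*3007 = 6907079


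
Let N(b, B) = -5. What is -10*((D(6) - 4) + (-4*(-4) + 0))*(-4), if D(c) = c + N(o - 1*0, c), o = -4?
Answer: 520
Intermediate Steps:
D(c) = -5 + c (D(c) = c - 5 = -5 + c)
-10*((D(6) - 4) + (-4*(-4) + 0))*(-4) = -10*(((-5 + 6) - 4) + (-4*(-4) + 0))*(-4) = -10*((1 - 4) + (16 + 0))*(-4) = -10*(-3 + 16)*(-4) = -10*13*(-4) = -130*(-4) = 520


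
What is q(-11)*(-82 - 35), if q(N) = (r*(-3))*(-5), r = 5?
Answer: -8775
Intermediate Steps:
q(N) = 75 (q(N) = (5*(-3))*(-5) = -15*(-5) = 75)
q(-11)*(-82 - 35) = 75*(-82 - 35) = 75*(-117) = -8775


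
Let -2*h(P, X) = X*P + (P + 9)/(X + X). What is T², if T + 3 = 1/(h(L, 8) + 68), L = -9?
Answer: 96721/10816 ≈ 8.9424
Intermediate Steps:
h(P, X) = -P*X/2 - (9 + P)/(4*X) (h(P, X) = -(X*P + (P + 9)/(X + X))/2 = -(P*X + (9 + P)/((2*X)))/2 = -(P*X + (9 + P)*(1/(2*X)))/2 = -(P*X + (9 + P)/(2*X))/2 = -P*X/2 - (9 + P)/(4*X))
T = -311/104 (T = -3 + 1/((¼)*(-9 - 1*(-9) - 2*(-9)*8²)/8 + 68) = -3 + 1/((¼)*(⅛)*(-9 + 9 - 2*(-9)*64) + 68) = -3 + 1/((¼)*(⅛)*(-9 + 9 + 1152) + 68) = -3 + 1/((¼)*(⅛)*1152 + 68) = -3 + 1/(36 + 68) = -3 + 1/104 = -311/104 ≈ -2.9904)
T² = (-311/104)² = 96721/10816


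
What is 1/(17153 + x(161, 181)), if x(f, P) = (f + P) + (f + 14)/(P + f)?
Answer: 342/5983465 ≈ 5.7158e-5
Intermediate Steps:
x(f, P) = P + f + (14 + f)/(P + f) (x(f, P) = (P + f) + (14 + f)/(P + f) = P + f + (14 + f)/(P + f))
1/(17153 + x(161, 181)) = 1/(17153 + (14 + 161 + 181² + 161² + 2*181*161)/(181 + 161)) = 1/(17153 + (14 + 161 + 32761 + 25921 + 58282)/342) = 1/(17153 + (1/342)*117139) = 1/(17153 + 117139/342) = 1/(5983465/342) = 342/5983465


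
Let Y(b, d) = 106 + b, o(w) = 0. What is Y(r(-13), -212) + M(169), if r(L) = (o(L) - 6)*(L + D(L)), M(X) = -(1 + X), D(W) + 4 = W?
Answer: 116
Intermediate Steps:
D(W) = -4 + W
M(X) = -1 - X
r(L) = 24 - 12*L (r(L) = (0 - 6)*(L + (-4 + L)) = -6*(-4 + 2*L) = 24 - 12*L)
Y(r(-13), -212) + M(169) = (106 + (24 - 12*(-13))) + (-1 - 1*169) = (106 + (24 + 156)) + (-1 - 169) = (106 + 180) - 170 = 286 - 170 = 116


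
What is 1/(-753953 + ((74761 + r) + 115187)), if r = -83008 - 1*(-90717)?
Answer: -1/556296 ≈ -1.7976e-6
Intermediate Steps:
r = 7709 (r = -83008 + 90717 = 7709)
1/(-753953 + ((74761 + r) + 115187)) = 1/(-753953 + ((74761 + 7709) + 115187)) = 1/(-753953 + (82470 + 115187)) = 1/(-753953 + 197657) = 1/(-556296) = -1/556296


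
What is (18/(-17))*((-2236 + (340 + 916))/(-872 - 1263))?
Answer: -504/1037 ≈ -0.48602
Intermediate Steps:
(18/(-17))*((-2236 + (340 + 916))/(-872 - 1263)) = (18*(-1/17))*((-2236 + 1256)/(-2135)) = -(-17640)*(-1)/(17*2135) = -18/17*28/61 = -504/1037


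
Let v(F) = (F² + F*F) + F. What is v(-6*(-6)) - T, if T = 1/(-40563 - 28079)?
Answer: 180391177/68642 ≈ 2628.0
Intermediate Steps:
v(F) = F + 2*F² (v(F) = (F² + F²) + F = 2*F² + F = F + 2*F²)
T = -1/68642 (T = 1/(-68642) = -1/68642 ≈ -1.4568e-5)
v(-6*(-6)) - T = (-6*(-6))*(1 + 2*(-6*(-6))) - 1*(-1/68642) = 36*(1 + 2*36) + 1/68642 = 36*(1 + 72) + 1/68642 = 36*73 + 1/68642 = 2628 + 1/68642 = 180391177/68642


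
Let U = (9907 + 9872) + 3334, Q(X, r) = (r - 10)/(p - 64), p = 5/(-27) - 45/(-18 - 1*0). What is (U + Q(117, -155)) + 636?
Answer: 79116829/3331 ≈ 23752.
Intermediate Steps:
p = 125/54 (p = 5*(-1/27) - 45/(-18 + 0) = -5/27 - 45/(-18) = -5/27 - 45*(-1/18) = -5/27 + 5/2 = 125/54 ≈ 2.3148)
Q(X, r) = 540/3331 - 54*r/3331 (Q(X, r) = (r - 10)/(125/54 - 64) = (-10 + r)/(-3331/54) = (-10 + r)*(-54/3331) = 540/3331 - 54*r/3331)
U = 23113 (U = 19779 + 3334 = 23113)
(U + Q(117, -155)) + 636 = (23113 + (540/3331 - 54/3331*(-155))) + 636 = (23113 + (540/3331 + 8370/3331)) + 636 = (23113 + 8910/3331) + 636 = 76998313/3331 + 636 = 79116829/3331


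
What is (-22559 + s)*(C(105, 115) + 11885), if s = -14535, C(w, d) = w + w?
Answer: -448651930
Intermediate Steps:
C(w, d) = 2*w
(-22559 + s)*(C(105, 115) + 11885) = (-22559 - 14535)*(2*105 + 11885) = -37094*(210 + 11885) = -37094*12095 = -448651930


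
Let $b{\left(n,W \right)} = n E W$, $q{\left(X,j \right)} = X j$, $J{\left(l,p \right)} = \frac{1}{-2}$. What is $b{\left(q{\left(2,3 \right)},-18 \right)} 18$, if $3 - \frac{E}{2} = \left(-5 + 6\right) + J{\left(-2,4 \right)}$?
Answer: $-9720$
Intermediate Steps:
$J{\left(l,p \right)} = - \frac{1}{2}$
$E = 5$ ($E = 6 - 2 \left(\left(-5 + 6\right) - \frac{1}{2}\right) = 6 - 2 \left(1 - \frac{1}{2}\right) = 6 - 1 = 5$)
$b{\left(n,W \right)} = 5 W n$ ($b{\left(n,W \right)} = n 5 W = 5 n W = 5 W n$)
$b{\left(q{\left(2,3 \right)},-18 \right)} 18 = 5 \left(-18\right) 2 \cdot 3 \cdot 18 = 5 \left(-18\right) 6 \cdot 18 = \left(-540\right) 18 = -9720$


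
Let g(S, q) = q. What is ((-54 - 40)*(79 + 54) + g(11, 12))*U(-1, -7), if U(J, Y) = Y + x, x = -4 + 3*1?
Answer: 99920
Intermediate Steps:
x = -1 (x = -4 + 3 = -1)
U(J, Y) = -1 + Y (U(J, Y) = Y - 1 = -1 + Y)
((-54 - 40)*(79 + 54) + g(11, 12))*U(-1, -7) = ((-54 - 40)*(79 + 54) + 12)*(-1 - 7) = (-94*133 + 12)*(-8) = (-12502 + 12)*(-8) = -12490*(-8) = 99920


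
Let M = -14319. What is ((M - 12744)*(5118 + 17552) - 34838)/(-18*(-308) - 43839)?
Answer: 613553048/38295 ≈ 16022.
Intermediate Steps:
((M - 12744)*(5118 + 17552) - 34838)/(-18*(-308) - 43839) = ((-14319 - 12744)*(5118 + 17552) - 34838)/(-18*(-308) - 43839) = (-27063*22670 - 34838)/(5544 - 43839) = (-613518210 - 34838)/(-38295) = -613553048*(-1/38295) = 613553048/38295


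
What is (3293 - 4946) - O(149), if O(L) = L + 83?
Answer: -1885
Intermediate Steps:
O(L) = 83 + L
(3293 - 4946) - O(149) = (3293 - 4946) - (83 + 149) = -1653 - 1*232 = -1653 - 232 = -1885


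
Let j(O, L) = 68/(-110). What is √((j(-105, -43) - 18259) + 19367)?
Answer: √3349830/55 ≈ 33.277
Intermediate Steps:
j(O, L) = -34/55 (j(O, L) = 68*(-1/110) = -34/55)
√((j(-105, -43) - 18259) + 19367) = √((-34/55 - 18259) + 19367) = √(-1004279/55 + 19367) = √(60906/55) = √3349830/55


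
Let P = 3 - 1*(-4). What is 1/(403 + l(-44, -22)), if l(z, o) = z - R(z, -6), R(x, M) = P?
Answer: 1/352 ≈ 0.0028409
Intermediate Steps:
P = 7 (P = 3 + 4 = 7)
R(x, M) = 7
l(z, o) = -7 + z (l(z, o) = z - 1*7 = z - 7 = -7 + z)
1/(403 + l(-44, -22)) = 1/(403 + (-7 - 44)) = 1/(403 - 51) = 1/352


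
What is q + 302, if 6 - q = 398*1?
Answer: -90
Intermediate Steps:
q = -392 (q = 6 - 398 = -392)
q + 302 = -392 + 302 = -90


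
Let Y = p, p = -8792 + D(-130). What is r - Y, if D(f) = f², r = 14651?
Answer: 6543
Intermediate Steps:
p = 8108 (p = -8792 + (-130)² = -8792 + 16900 = 8108)
Y = 8108
r - Y = 14651 - 1*8108 = 14651 - 8108 = 6543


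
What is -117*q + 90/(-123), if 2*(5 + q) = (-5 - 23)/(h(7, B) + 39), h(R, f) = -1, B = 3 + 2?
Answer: 488724/779 ≈ 627.37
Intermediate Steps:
B = 5
q = -102/19 (q = -5 + ((-5 - 23)/(-1 + 39))/2 = -5 + (-28/38)/2 = -5 + (-28*1/38)/2 = -5 + (½)*(-14/19) = -5 - 7/19 = -102/19 ≈ -5.3684)
-117*q + 90/(-123) = -117*(-102/19) + 90/(-123) = 11934/19 + 90*(-1/123) = 11934/19 - 30/41 = 488724/779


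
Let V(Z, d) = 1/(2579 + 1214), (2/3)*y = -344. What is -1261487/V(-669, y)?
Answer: -4784820191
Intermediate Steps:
y = -516 (y = (3/2)*(-344) = -516)
V(Z, d) = 1/3793
-1261487/V(-669, y) = -1261487/1/3793 = -1261487*3793 = -4784820191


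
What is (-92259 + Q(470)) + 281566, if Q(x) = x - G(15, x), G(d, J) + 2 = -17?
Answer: 189796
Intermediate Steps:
G(d, J) = -19 (G(d, J) = -2 - 17 = -19)
Q(x) = 19 + x (Q(x) = x - 1*(-19) = x + 19 = 19 + x)
(-92259 + Q(470)) + 281566 = (-92259 + (19 + 470)) + 281566 = (-92259 + 489) + 281566 = -91770 + 281566 = 189796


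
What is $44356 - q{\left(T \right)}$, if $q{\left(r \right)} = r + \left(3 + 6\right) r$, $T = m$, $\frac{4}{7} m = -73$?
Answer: $\frac{91267}{2} \approx 45634.0$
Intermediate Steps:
$m = - \frac{511}{4}$ ($m = \frac{7}{4} \left(-73\right) = - \frac{511}{4} \approx -127.75$)
$T = - \frac{511}{4} \approx -127.75$
$q{\left(r \right)} = 10 r$ ($q{\left(r \right)} = r + 9 r = 10 r$)
$44356 - q{\left(T \right)} = 44356 - 10 \left(- \frac{511}{4}\right) = 44356 - - \frac{2555}{2} = 44356 + \frac{2555}{2} = \frac{91267}{2}$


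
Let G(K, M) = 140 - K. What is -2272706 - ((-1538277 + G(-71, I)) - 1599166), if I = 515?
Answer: 864526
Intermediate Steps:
-2272706 - ((-1538277 + G(-71, I)) - 1599166) = -2272706 - ((-1538277 + (140 - 1*(-71))) - 1599166) = -2272706 - ((-1538277 + (140 + 71)) - 1599166) = -2272706 - ((-1538277 + 211) - 1599166) = -2272706 - (-1538066 - 1599166) = -2272706 - 1*(-3137232) = -2272706 + 3137232 = 864526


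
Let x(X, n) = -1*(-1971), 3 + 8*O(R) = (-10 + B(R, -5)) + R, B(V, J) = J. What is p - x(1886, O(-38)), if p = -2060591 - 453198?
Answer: -2515760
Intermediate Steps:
p = -2513789
O(R) = -9/4 + R/8 (O(R) = -3/8 + ((-10 - 5) + R)/8 = -3/8 + (-15 + R)/8 = -3/8 + (-15/8 + R/8) = -9/4 + R/8)
x(X, n) = 1971
p - x(1886, O(-38)) = -2513789 - 1*1971 = -2513789 - 1971 = -2515760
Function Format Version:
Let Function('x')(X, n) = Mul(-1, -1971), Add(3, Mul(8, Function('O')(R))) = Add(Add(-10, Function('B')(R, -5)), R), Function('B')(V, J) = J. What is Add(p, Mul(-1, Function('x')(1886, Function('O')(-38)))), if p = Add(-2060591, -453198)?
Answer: -2515760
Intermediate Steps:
p = -2513789
Function('O')(R) = Add(Rational(-9, 4), Mul(Rational(1, 8), R)) (Function('O')(R) = Add(Rational(-3, 8), Mul(Rational(1, 8), Add(Add(-10, -5), R))) = Add(Rational(-3, 8), Mul(Rational(1, 8), Add(-15, R))) = Add(Rational(-3, 8), Add(Rational(-15, 8), Mul(Rational(1, 8), R))) = Add(Rational(-9, 4), Mul(Rational(1, 8), R)))
Function('x')(X, n) = 1971
Add(p, Mul(-1, Function('x')(1886, Function('O')(-38)))) = Add(-2513789, Mul(-1, 1971)) = Add(-2513789, -1971) = -2515760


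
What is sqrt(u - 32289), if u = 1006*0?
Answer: I*sqrt(32289) ≈ 179.69*I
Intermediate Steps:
u = 0
sqrt(u - 32289) = sqrt(0 - 32289) = sqrt(-32289) = I*sqrt(32289)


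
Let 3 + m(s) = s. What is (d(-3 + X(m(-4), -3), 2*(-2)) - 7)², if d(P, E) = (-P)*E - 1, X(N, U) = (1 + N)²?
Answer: 15376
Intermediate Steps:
m(s) = -3 + s
d(P, E) = -1 - E*P (d(P, E) = -E*P - 1 = -1 - E*P)
(d(-3 + X(m(-4), -3), 2*(-2)) - 7)² = ((-1 - 2*(-2)*(-3 + (1 + (-3 - 4))²)) - 7)² = ((-1 - 1*(-4)*(-3 + (1 - 7)²)) - 7)² = ((-1 - 1*(-4)*(-3 + (-6)²)) - 7)² = ((-1 - 1*(-4)*(-3 + 36)) - 7)² = ((-1 - 1*(-4)*33) - 7)² = ((-1 + 132) - 7)² = (131 - 7)² = 124² = 15376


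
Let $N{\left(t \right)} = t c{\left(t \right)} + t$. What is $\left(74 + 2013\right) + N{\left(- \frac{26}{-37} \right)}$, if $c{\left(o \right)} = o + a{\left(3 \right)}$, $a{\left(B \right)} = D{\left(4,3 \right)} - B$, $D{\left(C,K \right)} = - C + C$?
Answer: $\frac{2855855}{1369} \approx 2086.1$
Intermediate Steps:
$D{\left(C,K \right)} = 0$
$a{\left(B \right)} = - B$ ($a{\left(B \right)} = 0 - B = - B$)
$c{\left(o \right)} = -3 + o$ ($c{\left(o \right)} = o - 3 = -3 + o$)
$N{\left(t \right)} = t + t \left(-3 + t\right)$ ($N{\left(t \right)} = t \left(-3 + t\right) + t = t + t \left(-3 + t\right)$)
$\left(74 + 2013\right) + N{\left(- \frac{26}{-37} \right)} = \left(74 + 2013\right) + - \frac{26}{-37} \left(-2 - \frac{26}{-37}\right) = 2087 + \left(-26\right) \left(- \frac{1}{37}\right) \left(-2 - - \frac{26}{37}\right) = 2087 + \frac{26 \left(-2 + \frac{26}{37}\right)}{37} = 2087 + \frac{26}{37} \left(- \frac{48}{37}\right) = 2087 - \frac{1248}{1369} = \frac{2855855}{1369}$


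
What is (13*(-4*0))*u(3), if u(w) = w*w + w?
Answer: 0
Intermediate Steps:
u(w) = w + w² (u(w) = w² + w = w + w²)
(13*(-4*0))*u(3) = (13*(-4*0))*(3*(1 + 3)) = (13*0)*(3*4) = 0*12 = 0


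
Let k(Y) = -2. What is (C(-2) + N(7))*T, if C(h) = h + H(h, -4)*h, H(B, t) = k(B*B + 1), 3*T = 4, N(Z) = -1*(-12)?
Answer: 56/3 ≈ 18.667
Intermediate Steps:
N(Z) = 12
T = 4/3 (T = (⅓)*4 = 4/3 ≈ 1.3333)
H(B, t) = -2
C(h) = -h (C(h) = h - 2*h = -h)
(C(-2) + N(7))*T = (-1*(-2) + 12)*(4/3) = (2 + 12)*(4/3) = 14*(4/3) = 56/3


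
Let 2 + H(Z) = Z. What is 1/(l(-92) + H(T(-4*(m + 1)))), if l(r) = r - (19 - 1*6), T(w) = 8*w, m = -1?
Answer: -1/107 ≈ -0.0093458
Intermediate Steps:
H(Z) = -2 + Z
l(r) = -13 + r (l(r) = r - (19 - 6) = r - 1*13 = r - 13 = -13 + r)
1/(l(-92) + H(T(-4*(m + 1)))) = 1/((-13 - 92) + (-2 + 8*(-4*(-1 + 1)))) = 1/(-105 + (-2 + 8*(-4*0))) = 1/(-105 + (-2 + 8*0)) = 1/(-105 + (-2 + 0)) = 1/(-105 - 2) = 1/(-107) = -1/107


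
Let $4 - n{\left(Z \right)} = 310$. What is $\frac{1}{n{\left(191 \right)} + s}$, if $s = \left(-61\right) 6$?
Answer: $- \frac{1}{672} \approx -0.0014881$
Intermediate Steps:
$n{\left(Z \right)} = -306$ ($n{\left(Z \right)} = 4 - 310 = -306$)
$s = -366$
$\frac{1}{n{\left(191 \right)} + s} = \frac{1}{-306 - 366} = \frac{1}{-672} = - \frac{1}{672}$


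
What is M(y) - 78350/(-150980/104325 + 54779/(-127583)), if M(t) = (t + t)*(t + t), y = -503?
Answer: 5264154672562958/4995460103 ≈ 1.0538e+6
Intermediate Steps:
M(t) = 4*t**2 (M(t) = (2*t)*(2*t) = 4*t**2)
M(y) - 78350/(-150980/104325 + 54779/(-127583)) = 4*(-503)**2 - 78350/(-150980/104325 + 54779/(-127583)) = 4*253009 - 78350/(-150980*1/104325 + 54779*(-1/127583)) = 1012036 - 78350/(-30196/20865 - 54779/127583) = 1012036 - 78350/(-4995460103/2662019295) = 1012036 - 78350*(-2662019295)/4995460103 = 1012036 - 1*(-208569211763250/4995460103) = 1012036 + 208569211763250/4995460103 = 5264154672562958/4995460103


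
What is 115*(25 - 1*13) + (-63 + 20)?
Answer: 1337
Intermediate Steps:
115*(25 - 1*13) + (-63 + 20) = 115*(25 - 13) - 43 = 115*12 - 43 = 1380 - 43 = 1337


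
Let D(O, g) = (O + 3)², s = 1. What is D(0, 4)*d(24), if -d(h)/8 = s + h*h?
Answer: -41544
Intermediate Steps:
D(O, g) = (3 + O)²
d(h) = -8 - 8*h² (d(h) = -8*(1 + h*h) = -8*(1 + h²) = -8 - 8*h²)
D(0, 4)*d(24) = (3 + 0)²*(-8 - 8*24²) = 3²*(-8 - 8*576) = 9*(-8 - 4608) = 9*(-4616) = -41544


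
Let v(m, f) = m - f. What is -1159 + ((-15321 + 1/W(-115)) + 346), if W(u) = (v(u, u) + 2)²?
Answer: -64535/4 ≈ -16134.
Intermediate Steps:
W(u) = 4 (W(u) = ((u - u) + 2)² = (0 + 2)² = 2² = 4)
-1159 + ((-15321 + 1/W(-115)) + 346) = -1159 + ((-15321 + 1/4) + 346) = -1159 + ((-15321 + ¼) + 346) = -1159 + (-61283/4 + 346) = -1159 - 59899/4 = -64535/4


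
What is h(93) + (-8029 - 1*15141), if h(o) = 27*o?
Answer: -20659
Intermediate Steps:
h(93) + (-8029 - 1*15141) = 27*93 + (-8029 - 1*15141) = 2511 + (-8029 - 15141) = 2511 - 23170 = -20659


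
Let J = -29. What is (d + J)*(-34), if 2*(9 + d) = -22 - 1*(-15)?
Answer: 1411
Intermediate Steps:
d = -25/2 (d = -9 + (-22 - 1*(-15))/2 = -9 + (-22 + 15)/2 = -9 + (1/2)*(-7) = -9 - 7/2 = -25/2 ≈ -12.500)
(d + J)*(-34) = (-25/2 - 29)*(-34) = -83/2*(-34) = 1411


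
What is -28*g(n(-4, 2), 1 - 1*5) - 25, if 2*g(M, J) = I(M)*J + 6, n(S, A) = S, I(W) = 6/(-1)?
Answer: -445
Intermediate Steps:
I(W) = -6 (I(W) = 6*(-1) = -6)
g(M, J) = 3 - 3*J (g(M, J) = (-6*J + 6)/2 = (6 - 6*J)/2 = 3 - 3*J)
-28*g(n(-4, 2), 1 - 1*5) - 25 = -28*(3 - 3*(1 - 1*5)) - 25 = -28*(3 - 3*(1 - 5)) - 25 = -28*(3 - 3*(-4)) - 25 = -28*(3 + 12) - 25 = -28*15 - 25 = -420 - 25 = -445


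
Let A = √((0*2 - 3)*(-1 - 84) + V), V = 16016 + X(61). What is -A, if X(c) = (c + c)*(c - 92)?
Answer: -√12489 ≈ -111.75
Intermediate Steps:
X(c) = 2*c*(-92 + c) (X(c) = (2*c)*(-92 + c) = 2*c*(-92 + c))
V = 12234 (V = 16016 + 2*61*(-92 + 61) = 16016 + 2*61*(-31) = 16016 - 3782 = 12234)
A = √12489 (A = √((0*2 - 3)*(-1 - 84) + 12234) = √((0 - 3)*(-85) + 12234) = √(-3*(-85) + 12234) = √(255 + 12234) = √12489 ≈ 111.75)
-A = -√12489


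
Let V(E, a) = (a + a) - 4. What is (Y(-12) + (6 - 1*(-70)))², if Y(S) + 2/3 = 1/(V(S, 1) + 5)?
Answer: 51529/9 ≈ 5725.4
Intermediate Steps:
V(E, a) = -4 + 2*a (V(E, a) = 2*a - 4 = -4 + 2*a)
Y(S) = -⅓ (Y(S) = -⅔ + 1/((-4 + 2*1) + 5) = -⅔ + 1/((-4 + 2) + 5) = -⅔ + 1/(-2 + 5) = -⅔ + 1/3 = -⅔ + ⅓ = -⅓)
(Y(-12) + (6 - 1*(-70)))² = (-⅓ + (6 - 1*(-70)))² = (-⅓ + (6 + 70))² = (-⅓ + 76)² = (227/3)² = 51529/9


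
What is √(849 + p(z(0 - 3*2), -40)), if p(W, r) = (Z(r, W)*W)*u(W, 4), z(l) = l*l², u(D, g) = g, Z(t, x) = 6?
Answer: 17*I*√15 ≈ 65.841*I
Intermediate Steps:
z(l) = l³
p(W, r) = 24*W (p(W, r) = (6*W)*4 = 24*W)
√(849 + p(z(0 - 3*2), -40)) = √(849 + 24*(0 - 3*2)³) = √(849 + 24*(0 - 6)³) = √(849 + 24*(-6)³) = √(849 + 24*(-216)) = √(849 - 5184) = √(-4335) = 17*I*√15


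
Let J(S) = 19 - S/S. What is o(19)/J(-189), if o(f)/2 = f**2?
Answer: 361/9 ≈ 40.111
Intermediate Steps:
J(S) = 18 (J(S) = 19 - 1*1 = 19 - 1 = 18)
o(f) = 2*f**2
o(19)/J(-189) = (2*19**2)/18 = (2*361)*(1/18) = 722*(1/18) = 361/9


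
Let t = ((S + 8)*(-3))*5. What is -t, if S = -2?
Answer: 90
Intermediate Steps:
t = -90 (t = ((-2 + 8)*(-3))*5 = (6*(-3))*5 = -18*5 = -90)
-t = -1*(-90) = 90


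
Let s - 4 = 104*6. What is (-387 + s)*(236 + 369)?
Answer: 145805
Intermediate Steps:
s = 628 (s = 4 + 104*6 = 4 + 624 = 628)
(-387 + s)*(236 + 369) = (-387 + 628)*(236 + 369) = 241*605 = 145805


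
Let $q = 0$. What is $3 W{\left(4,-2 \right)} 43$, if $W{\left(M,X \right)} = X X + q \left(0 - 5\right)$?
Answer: $516$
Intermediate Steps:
$W{\left(M,X \right)} = X^{2}$ ($W{\left(M,X \right)} = X X + 0 \left(0 - 5\right) = X^{2} + 0 \left(-5\right) = X^{2} + 0 = X^{2}$)
$3 W{\left(4,-2 \right)} 43 = 3 \left(-2\right)^{2} \cdot 43 = 3 \cdot 4 \cdot 43 = 12 \cdot 43 = 516$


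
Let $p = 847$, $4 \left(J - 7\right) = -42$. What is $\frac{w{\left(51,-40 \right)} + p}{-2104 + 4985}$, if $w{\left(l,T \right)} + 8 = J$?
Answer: $\frac{1671}{5762} \approx 0.29$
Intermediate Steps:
$J = - \frac{7}{2}$ ($J = 7 + \frac{1}{4} \left(-42\right) = 7 - \frac{21}{2} = - \frac{7}{2} \approx -3.5$)
$w{\left(l,T \right)} = - \frac{23}{2}$ ($w{\left(l,T \right)} = -8 - \frac{7}{2} = - \frac{23}{2}$)
$\frac{w{\left(51,-40 \right)} + p}{-2104 + 4985} = \frac{- \frac{23}{2} + 847}{-2104 + 4985} = \frac{1671}{2 \cdot 2881} = \frac{1671}{2} \cdot \frac{1}{2881} = \frac{1671}{5762}$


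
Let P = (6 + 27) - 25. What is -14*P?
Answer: -112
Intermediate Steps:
P = 8 (P = 33 - 25 = 8)
-14*P = -14*8 = -112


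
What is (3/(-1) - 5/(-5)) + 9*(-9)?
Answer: -83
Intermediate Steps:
(3/(-1) - 5/(-5)) + 9*(-9) = (3*(-1) - 5*(-1/5)) - 81 = (-3 + 1) - 81 = -2 - 81 = -83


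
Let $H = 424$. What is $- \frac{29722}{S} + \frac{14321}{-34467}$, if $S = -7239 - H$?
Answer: $\frac{914686351}{264120621} \approx 3.4631$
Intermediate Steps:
$S = -7663$ ($S = -7239 - 424 = -7663$)
$- \frac{29722}{S} + \frac{14321}{-34467} = - \frac{29722}{-7663} + \frac{14321}{-34467} = \left(-29722\right) \left(- \frac{1}{7663}\right) + 14321 \left(- \frac{1}{34467}\right) = \frac{29722}{7663} - \frac{14321}{34467} = \frac{914686351}{264120621}$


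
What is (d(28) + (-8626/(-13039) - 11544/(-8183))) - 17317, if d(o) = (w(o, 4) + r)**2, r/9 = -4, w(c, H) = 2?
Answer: -1724127483283/106698137 ≈ -16159.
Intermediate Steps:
r = -36 (r = 9*(-4) = -36)
d(o) = 1156 (d(o) = (2 - 36)**2 = (-34)**2 = 1156)
(d(28) + (-8626/(-13039) - 11544/(-8183))) - 17317 = (1156 + (-8626/(-13039) - 11544/(-8183))) - 17317 = (1156 + (-8626*(-1/13039) - 11544*(-1/8183))) - 17317 = (1156 + (8626/13039 + 11544/8183)) - 17317 = (1156 + 221108774/106698137) - 17317 = 123564155146/106698137 - 17317 = -1724127483283/106698137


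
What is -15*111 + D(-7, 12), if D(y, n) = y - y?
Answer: -1665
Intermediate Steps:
D(y, n) = 0
-15*111 + D(-7, 12) = -15*111 + 0 = -1665 + 0 = -1665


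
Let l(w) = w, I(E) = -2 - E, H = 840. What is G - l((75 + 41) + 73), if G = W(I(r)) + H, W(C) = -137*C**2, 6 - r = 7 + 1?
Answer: 651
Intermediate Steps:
r = -2 (r = 6 - (7 + 1) = 6 - 1*8 = 6 - 8 = -2)
G = 840 (G = -137*(-2 - 1*(-2))**2 + 840 = -137*(-2 + 2)**2 + 840 = -137*0**2 + 840 = -137*0 + 840 = 0 + 840 = 840)
G - l((75 + 41) + 73) = 840 - ((75 + 41) + 73) = 840 - (116 + 73) = 840 - 1*189 = 840 - 189 = 651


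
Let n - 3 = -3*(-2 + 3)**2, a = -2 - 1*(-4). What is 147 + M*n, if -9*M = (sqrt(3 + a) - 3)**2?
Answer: 147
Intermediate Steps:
a = 2 (a = -2 + 4 = 2)
n = 0 (n = 3 - 3*(-2 + 3)**2 = 3 - 3*1**2 = 3 - 3*1 = 3 - 3 = 0)
M = -(-3 + sqrt(5))**2/9 (M = -(sqrt(3 + 2) - 3)**2/9 = -(sqrt(5) - 3)**2/9 = -(-3 + sqrt(5))**2/9 ≈ -0.064844)
147 + M*n = 147 + (-14/9 + 2*sqrt(5)/3)*0 = 147 + 0 = 147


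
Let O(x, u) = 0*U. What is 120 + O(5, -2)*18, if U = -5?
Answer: 120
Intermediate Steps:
O(x, u) = 0 (O(x, u) = 0*(-5) = 0)
120 + O(5, -2)*18 = 120 + 0*18 = 120 + 0 = 120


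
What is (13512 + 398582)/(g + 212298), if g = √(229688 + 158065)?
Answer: 29162244004/15023351017 - 412094*√387753/45070053051 ≈ 1.9354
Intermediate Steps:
g = √387753 ≈ 622.70
(13512 + 398582)/(g + 212298) = (13512 + 398582)/(√387753 + 212298) = 412094/(212298 + √387753)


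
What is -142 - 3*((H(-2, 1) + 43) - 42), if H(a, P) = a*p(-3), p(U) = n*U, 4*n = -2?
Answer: -136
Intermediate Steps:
n = -1/2 (n = (1/4)*(-2) = -1/2 ≈ -0.50000)
p(U) = -U/2
H(a, P) = 3*a/2 (H(a, P) = a*(-1/2*(-3)) = a*(3/2) = 3*a/2)
-142 - 3*((H(-2, 1) + 43) - 42) = -142 - 3*(((3/2)*(-2) + 43) - 42) = -142 - 3*((-3 + 43) - 42) = -142 - 3*(40 - 42) = -142 - 3*(-2) = -142 + 6 = -136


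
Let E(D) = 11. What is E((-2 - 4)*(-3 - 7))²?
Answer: 121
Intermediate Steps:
E((-2 - 4)*(-3 - 7))² = 11² = 121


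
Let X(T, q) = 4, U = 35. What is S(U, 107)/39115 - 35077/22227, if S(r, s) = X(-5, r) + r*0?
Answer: -1371947947/869409105 ≈ -1.5780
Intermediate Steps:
S(r, s) = 4 (S(r, s) = 4 + r*0 = 4 + 0 = 4)
S(U, 107)/39115 - 35077/22227 = 4/39115 - 35077/22227 = -1371947947/869409105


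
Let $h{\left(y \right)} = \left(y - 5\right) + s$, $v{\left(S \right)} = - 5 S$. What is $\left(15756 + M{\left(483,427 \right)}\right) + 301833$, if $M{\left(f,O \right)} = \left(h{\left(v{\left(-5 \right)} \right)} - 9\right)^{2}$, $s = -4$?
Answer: $317638$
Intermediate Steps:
$h{\left(y \right)} = -9 + y$ ($h{\left(y \right)} = \left(y - 5\right) - 4 = \left(-5 + y\right) - 4 = -9 + y$)
$M{\left(f,O \right)} = 49$ ($M{\left(f,O \right)} = \left(\left(-9 - -25\right) - 9\right)^{2} = \left(\left(-9 + 25\right) - 9\right)^{2} = \left(16 - 9\right)^{2} = 7^{2} = 49$)
$\left(15756 + M{\left(483,427 \right)}\right) + 301833 = \left(15756 + 49\right) + 301833 = 15805 + 301833 = 317638$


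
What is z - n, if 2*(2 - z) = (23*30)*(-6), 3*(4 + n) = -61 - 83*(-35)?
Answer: 1128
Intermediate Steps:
n = 944 (n = -4 + (-61 - 83*(-35))/3 = -4 + (-61 + 2905)/3 = -4 + (⅓)*2844 = -4 + 948 = 944)
z = 2072 (z = 2 - 23*30*(-6)/2 = 2 - 345*(-6) = 2 - ½*(-4140) = 2 + 2070 = 2072)
z - n = 2072 - 1*944 = 2072 - 944 = 1128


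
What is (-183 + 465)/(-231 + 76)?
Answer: -282/155 ≈ -1.8194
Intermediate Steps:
(-183 + 465)/(-231 + 76) = 282/(-155) = 282*(-1/155) = -282/155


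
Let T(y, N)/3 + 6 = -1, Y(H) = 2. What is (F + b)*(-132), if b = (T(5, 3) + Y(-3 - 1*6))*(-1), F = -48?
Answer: 3828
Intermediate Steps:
T(y, N) = -21 (T(y, N) = -18 + 3*(-1) = -18 - 3 = -21)
b = 19 (b = (-21 + 2)*(-1) = -19*(-1) = 19)
(F + b)*(-132) = (-48 + 19)*(-132) = -29*(-132) = 3828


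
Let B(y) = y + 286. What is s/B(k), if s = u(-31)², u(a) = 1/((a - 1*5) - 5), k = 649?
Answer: 1/1571735 ≈ 6.3624e-7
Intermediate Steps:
B(y) = 286 + y
u(a) = 1/(-10 + a) (u(a) = 1/((a - 5) - 5) = 1/((-5 + a) - 5) = 1/(-10 + a))
s = 1/1681 (s = (1/(-10 - 31))² = (1/(-41))² = (-1/41)² = 1/1681 ≈ 0.00059488)
s/B(k) = 1/(1681*(286 + 649)) = (1/1681)/935 = (1/1681)*(1/935) = 1/1571735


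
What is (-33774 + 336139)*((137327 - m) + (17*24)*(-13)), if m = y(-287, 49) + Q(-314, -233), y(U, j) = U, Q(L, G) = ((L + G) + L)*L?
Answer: -41739674060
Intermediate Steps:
Q(L, G) = L*(G + 2*L) (Q(L, G) = ((G + L) + L)*L = (G + 2*L)*L = L*(G + 2*L))
m = 270067 (m = -287 - 314*(-233 + 2*(-314)) = -287 - 314*(-233 - 628) = -287 - 314*(-861) = -287 + 270354 = 270067)
(-33774 + 336139)*((137327 - m) + (17*24)*(-13)) = (-33774 + 336139)*((137327 - 1*270067) + (17*24)*(-13)) = 302365*((137327 - 270067) + 408*(-13)) = 302365*(-132740 - 5304) = 302365*(-138044) = -41739674060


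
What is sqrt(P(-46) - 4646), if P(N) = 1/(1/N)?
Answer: 2*I*sqrt(1173) ≈ 68.498*I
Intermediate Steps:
P(N) = N
sqrt(P(-46) - 4646) = sqrt(-46 - 4646) = sqrt(-4692) = 2*I*sqrt(1173)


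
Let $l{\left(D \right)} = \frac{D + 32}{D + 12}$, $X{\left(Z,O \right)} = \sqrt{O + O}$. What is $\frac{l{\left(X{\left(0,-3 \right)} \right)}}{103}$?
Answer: $\frac{13}{515} - \frac{2 i \sqrt{6}}{1545} \approx 0.025243 - 0.0031709 i$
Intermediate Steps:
$X{\left(Z,O \right)} = \sqrt{2} \sqrt{O}$ ($X{\left(Z,O \right)} = \sqrt{2 O} = \sqrt{2} \sqrt{O}$)
$l{\left(D \right)} = \frac{32 + D}{12 + D}$
$\frac{l{\left(X{\left(0,-3 \right)} \right)}}{103} = \frac{\frac{1}{12 + \sqrt{2} \sqrt{-3}} \left(32 + \sqrt{2} \sqrt{-3}\right)}{103} = \frac{32 + \sqrt{2} i \sqrt{3}}{12 + \sqrt{2} i \sqrt{3}} \cdot \frac{1}{103} = \frac{32 + i \sqrt{6}}{12 + i \sqrt{6}} \cdot \frac{1}{103} = \frac{32 + i \sqrt{6}}{103 \left(12 + i \sqrt{6}\right)}$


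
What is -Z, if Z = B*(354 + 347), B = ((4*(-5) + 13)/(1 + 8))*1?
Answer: 4907/9 ≈ 545.22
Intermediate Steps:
B = -7/9 (B = ((-20 + 13)/9)*1 = -7*⅑*1 = -7/9*1 = -7/9 ≈ -0.77778)
Z = -4907/9 (Z = -7*(354 + 347)/9 = -7/9*701 = -4907/9 ≈ -545.22)
-Z = -1*(-4907/9) = 4907/9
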